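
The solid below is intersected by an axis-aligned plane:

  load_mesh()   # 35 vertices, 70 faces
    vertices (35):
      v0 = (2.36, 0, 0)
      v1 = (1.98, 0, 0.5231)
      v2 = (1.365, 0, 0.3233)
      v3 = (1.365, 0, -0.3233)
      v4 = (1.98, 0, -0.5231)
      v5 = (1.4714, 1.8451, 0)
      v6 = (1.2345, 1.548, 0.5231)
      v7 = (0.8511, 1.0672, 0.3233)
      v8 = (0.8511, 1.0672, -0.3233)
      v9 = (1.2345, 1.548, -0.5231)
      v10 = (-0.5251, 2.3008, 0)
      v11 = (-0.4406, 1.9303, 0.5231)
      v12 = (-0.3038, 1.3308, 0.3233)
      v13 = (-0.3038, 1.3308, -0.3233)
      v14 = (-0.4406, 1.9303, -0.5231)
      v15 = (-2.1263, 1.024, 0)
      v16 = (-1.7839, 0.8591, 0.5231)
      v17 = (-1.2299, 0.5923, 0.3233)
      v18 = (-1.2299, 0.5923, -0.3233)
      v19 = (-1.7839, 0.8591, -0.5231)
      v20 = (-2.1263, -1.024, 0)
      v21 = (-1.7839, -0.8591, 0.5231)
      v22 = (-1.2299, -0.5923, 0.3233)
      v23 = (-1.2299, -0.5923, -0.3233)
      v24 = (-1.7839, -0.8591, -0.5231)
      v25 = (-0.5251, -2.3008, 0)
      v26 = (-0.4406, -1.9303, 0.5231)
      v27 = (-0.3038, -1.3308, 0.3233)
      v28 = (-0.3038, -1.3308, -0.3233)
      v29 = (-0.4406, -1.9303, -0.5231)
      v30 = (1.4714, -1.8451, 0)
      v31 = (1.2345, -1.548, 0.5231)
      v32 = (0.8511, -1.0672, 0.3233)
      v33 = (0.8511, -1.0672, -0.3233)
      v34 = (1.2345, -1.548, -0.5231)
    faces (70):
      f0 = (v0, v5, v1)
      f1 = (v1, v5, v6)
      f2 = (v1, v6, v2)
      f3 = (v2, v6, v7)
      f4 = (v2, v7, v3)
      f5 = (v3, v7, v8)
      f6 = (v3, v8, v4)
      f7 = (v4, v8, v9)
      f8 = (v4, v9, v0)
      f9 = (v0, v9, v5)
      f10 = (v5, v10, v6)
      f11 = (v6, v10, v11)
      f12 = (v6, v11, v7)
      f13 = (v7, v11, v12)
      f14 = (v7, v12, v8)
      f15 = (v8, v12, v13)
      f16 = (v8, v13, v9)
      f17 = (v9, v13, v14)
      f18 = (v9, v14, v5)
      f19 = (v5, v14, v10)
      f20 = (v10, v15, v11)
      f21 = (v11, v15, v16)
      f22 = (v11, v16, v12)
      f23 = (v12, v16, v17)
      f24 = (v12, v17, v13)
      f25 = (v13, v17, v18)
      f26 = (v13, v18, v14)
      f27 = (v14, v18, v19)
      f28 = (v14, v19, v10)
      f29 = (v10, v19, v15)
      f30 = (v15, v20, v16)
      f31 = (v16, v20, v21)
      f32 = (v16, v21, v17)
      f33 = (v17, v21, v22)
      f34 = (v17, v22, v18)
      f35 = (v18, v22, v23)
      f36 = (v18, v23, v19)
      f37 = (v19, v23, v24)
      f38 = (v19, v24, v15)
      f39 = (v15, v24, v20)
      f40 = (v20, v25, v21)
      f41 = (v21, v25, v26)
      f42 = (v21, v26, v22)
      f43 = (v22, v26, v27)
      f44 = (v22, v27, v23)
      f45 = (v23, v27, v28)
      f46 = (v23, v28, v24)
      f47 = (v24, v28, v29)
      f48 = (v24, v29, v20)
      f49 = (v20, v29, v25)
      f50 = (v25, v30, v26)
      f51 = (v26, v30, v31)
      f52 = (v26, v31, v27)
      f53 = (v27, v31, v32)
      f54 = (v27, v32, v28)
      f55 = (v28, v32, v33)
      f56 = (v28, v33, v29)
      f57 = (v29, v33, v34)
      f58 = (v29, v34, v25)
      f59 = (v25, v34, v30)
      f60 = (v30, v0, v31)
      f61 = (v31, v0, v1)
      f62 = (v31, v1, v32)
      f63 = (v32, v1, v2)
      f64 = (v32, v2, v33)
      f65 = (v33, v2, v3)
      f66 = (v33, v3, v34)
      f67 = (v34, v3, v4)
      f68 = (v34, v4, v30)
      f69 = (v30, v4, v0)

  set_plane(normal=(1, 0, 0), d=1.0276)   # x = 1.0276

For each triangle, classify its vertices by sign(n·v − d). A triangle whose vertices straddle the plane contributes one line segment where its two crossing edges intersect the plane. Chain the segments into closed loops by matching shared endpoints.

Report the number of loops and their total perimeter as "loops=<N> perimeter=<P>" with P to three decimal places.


Straddling triangles (24 of 70):
  (v2,v6,v7) [++-] → (1.0276, 1.28854, 0.415279)–(1.0276, 0.700668, 0.3233)  len=0.5950
  (v2,v7,v3) [+-+] → (1.0276, 0.700668, 0.3233)–(1.0276, 0.700668, 0.101224)  len=0.2221
  (v3,v7,v8) [+--] → (1.0276, 0.700668, 0.101224)–(1.0276, 0.700668, -0.3233)  len=0.4245
  (v3,v8,v4) [+-+] → (1.0276, 0.700668, -0.3233)–(1.0276, 0.900347, -0.354538)  len=0.2021
  (v4,v8,v9) [+-+] → (1.0276, 0.900347, -0.354538)–(1.0276, 1.28854, -0.415279)  len=0.3929
  (v5,v10,v6) [+-+] → (1.0276, 1.9464, 0)–(1.0276, 1.63652, 0.461592)  len=0.5560
  (v6,v10,v11) [+--] → (1.0276, 1.63652, 0.461592)–(1.0276, 1.59522, 0.5231)  len=0.0741
  (v6,v11,v7) [+--] → (1.0276, 1.59522, 0.5231)–(1.0276, 1.28854, 0.415279)  len=0.3251
  (v8,v13,v9) [--+] → (1.0276, 1.51879, -0.496227)–(1.0276, 1.28854, -0.415279)  len=0.2441
  (v9,v13,v14) [+--] → (1.0276, 1.51879, -0.496227)–(1.0276, 1.59522, -0.5231)  len=0.0810
  (v9,v14,v5) [+-+] → (1.0276, 1.59522, -0.5231)–(1.0276, 1.86488, -0.121418)  len=0.4838
  (v5,v14,v10) [+--] → (1.0276, 1.86488, -0.121418)–(1.0276, 1.9464, 0)  len=0.1462
  (v25,v30,v26) [-+-] → (1.0276, -1.9464, 0)–(1.0276, -1.86488, 0.121418)  len=0.1462
  (v26,v30,v31) [-++] → (1.0276, -1.86488, 0.121418)–(1.0276, -1.59522, 0.5231)  len=0.4838
  (v26,v31,v27) [-+-] → (1.0276, -1.59522, 0.5231)–(1.0276, -1.51879, 0.496227)  len=0.0810
  (v27,v31,v32) [-+-] → (1.0276, -1.51879, 0.496227)–(1.0276, -1.28854, 0.415279)  len=0.2441
  (v29,v33,v34) [--+] → (1.0276, -1.28854, -0.415279)–(1.0276, -1.59522, -0.5231)  len=0.3251
  (v29,v34,v25) [-+-] → (1.0276, -1.59522, -0.5231)–(1.0276, -1.63652, -0.461592)  len=0.0741
  (v25,v34,v30) [-++] → (1.0276, -1.63652, -0.461592)–(1.0276, -1.9464, 0)  len=0.5560
  (v31,v1,v32) [++-] → (1.0276, -0.900347, 0.354538)–(1.0276, -1.28854, 0.415279)  len=0.3929
  (v32,v1,v2) [-++] → (1.0276, -0.900347, 0.354538)–(1.0276, -0.700668, 0.3233)  len=0.2021
  (v32,v2,v33) [-+-] → (1.0276, -0.700668, 0.3233)–(1.0276, -0.700668, -0.101224)  len=0.4245
  (v33,v2,v3) [-++] → (1.0276, -0.700668, -0.101224)–(1.0276, -0.700668, -0.3233)  len=0.2221
  (v33,v3,v34) [-++] → (1.0276, -0.700668, -0.3233)–(1.0276, -1.28854, -0.415279)  len=0.5950

Chained into 2 loop(s):
  loop 1: 12 segments, perimeter = 3.7469
  loop 2: 12 segments, perimeter = 3.7469
Total perimeter = 7.494

loops=2 perimeter=7.494


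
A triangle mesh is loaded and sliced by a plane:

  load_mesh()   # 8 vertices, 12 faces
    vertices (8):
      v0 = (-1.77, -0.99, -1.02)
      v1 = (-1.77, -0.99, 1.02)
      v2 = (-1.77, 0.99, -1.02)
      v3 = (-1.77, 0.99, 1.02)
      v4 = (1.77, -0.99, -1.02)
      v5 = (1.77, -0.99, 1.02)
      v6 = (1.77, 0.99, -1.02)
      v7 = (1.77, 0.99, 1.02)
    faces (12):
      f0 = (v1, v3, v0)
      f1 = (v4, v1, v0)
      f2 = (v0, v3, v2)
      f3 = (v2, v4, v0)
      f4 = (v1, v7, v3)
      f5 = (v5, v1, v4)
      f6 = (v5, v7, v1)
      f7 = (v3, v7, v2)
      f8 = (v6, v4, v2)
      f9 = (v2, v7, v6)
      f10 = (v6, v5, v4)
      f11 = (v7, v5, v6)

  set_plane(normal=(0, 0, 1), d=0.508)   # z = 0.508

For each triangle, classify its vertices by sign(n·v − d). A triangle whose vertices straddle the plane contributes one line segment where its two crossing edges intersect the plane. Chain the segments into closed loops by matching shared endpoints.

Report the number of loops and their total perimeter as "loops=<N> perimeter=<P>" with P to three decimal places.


loops=1 perimeter=11.040

Straddling triangles (8 of 12):
  (v1,v3,v0) [++-] → (-1.77, 0.493059, 0.508)–(-1.77, -0.99, 0.508)  len=1.4831
  (v4,v1,v0) [-+-] → (-0.881529, -0.99, 0.508)–(-1.77, -0.99, 0.508)  len=0.8885
  (v0,v3,v2) [-+-] → (-1.77, 0.493059, 0.508)–(-1.77, 0.99, 0.508)  len=0.4969
  (v5,v1,v4) [++-] → (-0.881529, -0.99, 0.508)–(1.77, -0.99, 0.508)  len=2.6515
  (v3,v7,v2) [++-] → (0.881529, 0.99, 0.508)–(-1.77, 0.99, 0.508)  len=2.6515
  (v2,v7,v6) [-+-] → (0.881529, 0.99, 0.508)–(1.77, 0.99, 0.508)  len=0.8885
  (v6,v5,v4) [-+-] → (1.77, -0.493059, 0.508)–(1.77, -0.99, 0.508)  len=0.4969
  (v7,v5,v6) [++-] → (1.77, -0.493059, 0.508)–(1.77, 0.99, 0.508)  len=1.4831

Chained into 1 loop(s):
  loop 1: 8 segments, perimeter = 11.0400
Total perimeter = 11.040


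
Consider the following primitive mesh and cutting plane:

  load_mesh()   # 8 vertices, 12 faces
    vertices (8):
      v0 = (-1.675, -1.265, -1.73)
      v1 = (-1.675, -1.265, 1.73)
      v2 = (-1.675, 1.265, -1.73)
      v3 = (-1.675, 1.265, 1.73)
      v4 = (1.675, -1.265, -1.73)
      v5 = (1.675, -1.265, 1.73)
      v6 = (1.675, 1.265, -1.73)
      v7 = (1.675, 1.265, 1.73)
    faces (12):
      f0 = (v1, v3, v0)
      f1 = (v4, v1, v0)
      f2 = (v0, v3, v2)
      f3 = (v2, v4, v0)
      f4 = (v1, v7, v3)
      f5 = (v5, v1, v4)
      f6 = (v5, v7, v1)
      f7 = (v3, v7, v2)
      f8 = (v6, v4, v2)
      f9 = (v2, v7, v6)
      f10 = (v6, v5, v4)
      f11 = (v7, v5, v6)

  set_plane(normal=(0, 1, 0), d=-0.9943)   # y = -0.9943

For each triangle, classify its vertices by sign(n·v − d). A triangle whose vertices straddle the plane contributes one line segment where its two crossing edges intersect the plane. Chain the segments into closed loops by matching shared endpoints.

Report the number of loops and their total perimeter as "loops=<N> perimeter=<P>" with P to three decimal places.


loops=1 perimeter=13.620

Straddling triangles (8 of 12):
  (v1,v3,v0) [-+-] → (-1.675, -0.9943, 1.73)–(-1.675, -0.9943, -1.35979)  len=3.0898
  (v0,v3,v2) [-++] → (-1.675, -0.9943, -1.35979)–(-1.675, -0.9943, -1.73)  len=0.3702
  (v2,v4,v0) [+--] → (1.31656, -0.9943, -1.73)–(-1.675, -0.9943, -1.73)  len=2.9916
  (v1,v7,v3) [-++] → (-1.31656, -0.9943, 1.73)–(-1.675, -0.9943, 1.73)  len=0.3584
  (v5,v7,v1) [-+-] → (1.675, -0.9943, 1.73)–(-1.31656, -0.9943, 1.73)  len=2.9916
  (v6,v4,v2) [+-+] → (1.675, -0.9943, -1.73)–(1.31656, -0.9943, -1.73)  len=0.3584
  (v6,v5,v4) [+--] → (1.675, -0.9943, 1.35979)–(1.675, -0.9943, -1.73)  len=3.0898
  (v7,v5,v6) [+-+] → (1.675, -0.9943, 1.73)–(1.675, -0.9943, 1.35979)  len=0.3702

Chained into 1 loop(s):
  loop 1: 8 segments, perimeter = 13.6200
Total perimeter = 13.620


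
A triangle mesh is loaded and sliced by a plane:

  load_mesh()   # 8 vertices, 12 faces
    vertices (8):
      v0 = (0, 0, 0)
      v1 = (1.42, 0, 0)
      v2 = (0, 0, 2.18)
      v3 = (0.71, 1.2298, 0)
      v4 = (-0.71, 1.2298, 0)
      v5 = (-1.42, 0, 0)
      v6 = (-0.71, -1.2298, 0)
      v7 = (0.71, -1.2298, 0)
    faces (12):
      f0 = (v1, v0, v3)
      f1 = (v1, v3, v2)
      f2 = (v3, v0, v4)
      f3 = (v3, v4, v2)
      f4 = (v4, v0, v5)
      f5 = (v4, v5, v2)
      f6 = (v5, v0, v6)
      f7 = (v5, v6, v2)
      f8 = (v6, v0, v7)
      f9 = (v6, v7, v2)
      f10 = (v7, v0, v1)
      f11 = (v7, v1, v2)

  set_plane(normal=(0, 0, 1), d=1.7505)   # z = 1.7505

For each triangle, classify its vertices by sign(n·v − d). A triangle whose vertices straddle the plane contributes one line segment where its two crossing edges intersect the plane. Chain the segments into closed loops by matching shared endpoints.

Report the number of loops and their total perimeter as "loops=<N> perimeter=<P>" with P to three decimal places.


Straddling triangles (6 of 12):
  (v1,v3,v2) [--+] → (0.139883, 0.242293, 1.7505)–(0.279766, 0, 1.7505)  len=0.2798
  (v3,v4,v2) [--+] → (-0.139883, 0.242293, 1.7505)–(0.139883, 0.242293, 1.7505)  len=0.2798
  (v4,v5,v2) [--+] → (-0.279766, 0, 1.7505)–(-0.139883, 0.242293, 1.7505)  len=0.2798
  (v5,v6,v2) [--+] → (-0.139883, -0.242293, 1.7505)–(-0.279766, 0, 1.7505)  len=0.2798
  (v6,v7,v2) [--+] → (0.139883, -0.242293, 1.7505)–(-0.139883, -0.242293, 1.7505)  len=0.2798
  (v7,v1,v2) [--+] → (0.279766, 0, 1.7505)–(0.139883, -0.242293, 1.7505)  len=0.2798

Chained into 1 loop(s):
  loop 1: 6 segments, perimeter = 1.6786
Total perimeter = 1.679

loops=1 perimeter=1.679


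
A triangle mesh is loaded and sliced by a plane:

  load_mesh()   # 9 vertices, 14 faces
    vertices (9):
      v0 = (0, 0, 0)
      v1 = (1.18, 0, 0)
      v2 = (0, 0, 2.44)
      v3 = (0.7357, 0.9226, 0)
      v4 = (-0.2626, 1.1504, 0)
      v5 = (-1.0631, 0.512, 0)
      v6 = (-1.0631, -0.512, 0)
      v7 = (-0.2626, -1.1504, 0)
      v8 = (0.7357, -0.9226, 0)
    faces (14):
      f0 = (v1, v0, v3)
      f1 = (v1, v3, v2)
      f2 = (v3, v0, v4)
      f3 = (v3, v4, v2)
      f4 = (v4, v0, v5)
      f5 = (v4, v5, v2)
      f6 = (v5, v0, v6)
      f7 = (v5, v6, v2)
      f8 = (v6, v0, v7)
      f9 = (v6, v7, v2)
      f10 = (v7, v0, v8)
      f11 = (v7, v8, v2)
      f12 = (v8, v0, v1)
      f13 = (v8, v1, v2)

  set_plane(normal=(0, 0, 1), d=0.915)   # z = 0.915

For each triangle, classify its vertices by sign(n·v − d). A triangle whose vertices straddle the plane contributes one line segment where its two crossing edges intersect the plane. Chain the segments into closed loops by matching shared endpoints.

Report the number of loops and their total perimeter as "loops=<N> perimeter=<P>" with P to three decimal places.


loops=1 perimeter=4.480

Straddling triangles (7 of 14):
  (v1,v3,v2) [--+] → (0.459813, 0.576625, 0.915)–(0.7375, 0, 0.915)  len=0.6400
  (v3,v4,v2) [--+] → (-0.164125, 0.719, 0.915)–(0.459813, 0.576625, 0.915)  len=0.6400
  (v4,v5,v2) [--+] → (-0.664438, 0.32, 0.915)–(-0.164125, 0.719, 0.915)  len=0.6399
  (v5,v6,v2) [--+] → (-0.664438, -0.32, 0.915)–(-0.664438, 0.32, 0.915)  len=0.6400
  (v6,v7,v2) [--+] → (-0.164125, -0.719, 0.915)–(-0.664438, -0.32, 0.915)  len=0.6399
  (v7,v8,v2) [--+] → (0.459813, -0.576625, 0.915)–(-0.164125, -0.719, 0.915)  len=0.6400
  (v8,v1,v2) [--+] → (0.7375, 0, 0.915)–(0.459813, -0.576625, 0.915)  len=0.6400

Chained into 1 loop(s):
  loop 1: 7 segments, perimeter = 4.4798
Total perimeter = 4.480


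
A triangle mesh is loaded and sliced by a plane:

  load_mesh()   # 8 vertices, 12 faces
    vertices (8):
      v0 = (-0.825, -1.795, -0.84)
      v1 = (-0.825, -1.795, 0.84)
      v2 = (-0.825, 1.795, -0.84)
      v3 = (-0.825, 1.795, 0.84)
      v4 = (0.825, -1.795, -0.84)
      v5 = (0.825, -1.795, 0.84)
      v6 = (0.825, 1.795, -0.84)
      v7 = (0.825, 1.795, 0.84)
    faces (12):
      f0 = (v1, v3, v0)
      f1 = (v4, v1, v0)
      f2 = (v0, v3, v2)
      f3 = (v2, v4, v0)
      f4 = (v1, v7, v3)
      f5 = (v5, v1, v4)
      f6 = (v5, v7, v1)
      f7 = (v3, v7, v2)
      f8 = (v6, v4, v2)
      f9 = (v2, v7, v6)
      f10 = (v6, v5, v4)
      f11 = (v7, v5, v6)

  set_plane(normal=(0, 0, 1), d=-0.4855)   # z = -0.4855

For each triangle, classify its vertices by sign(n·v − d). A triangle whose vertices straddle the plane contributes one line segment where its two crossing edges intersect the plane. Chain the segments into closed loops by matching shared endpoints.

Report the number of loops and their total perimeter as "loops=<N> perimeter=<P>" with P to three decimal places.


Straddling triangles (8 of 12):
  (v1,v3,v0) [++-] → (-0.825, -1.03747, -0.4855)–(-0.825, -1.795, -0.4855)  len=0.7575
  (v4,v1,v0) [-+-] → (0.47683, -1.795, -0.4855)–(-0.825, -1.795, -0.4855)  len=1.3018
  (v0,v3,v2) [-+-] → (-0.825, -1.03747, -0.4855)–(-0.825, 1.795, -0.4855)  len=2.8325
  (v5,v1,v4) [++-] → (0.47683, -1.795, -0.4855)–(0.825, -1.795, -0.4855)  len=0.3482
  (v3,v7,v2) [++-] → (-0.47683, 1.795, -0.4855)–(-0.825, 1.795, -0.4855)  len=0.3482
  (v2,v7,v6) [-+-] → (-0.47683, 1.795, -0.4855)–(0.825, 1.795, -0.4855)  len=1.3018
  (v6,v5,v4) [-+-] → (0.825, 1.03747, -0.4855)–(0.825, -1.795, -0.4855)  len=2.8325
  (v7,v5,v6) [++-] → (0.825, 1.03747, -0.4855)–(0.825, 1.795, -0.4855)  len=0.7575

Chained into 1 loop(s):
  loop 1: 8 segments, perimeter = 10.4800
Total perimeter = 10.480

loops=1 perimeter=10.480


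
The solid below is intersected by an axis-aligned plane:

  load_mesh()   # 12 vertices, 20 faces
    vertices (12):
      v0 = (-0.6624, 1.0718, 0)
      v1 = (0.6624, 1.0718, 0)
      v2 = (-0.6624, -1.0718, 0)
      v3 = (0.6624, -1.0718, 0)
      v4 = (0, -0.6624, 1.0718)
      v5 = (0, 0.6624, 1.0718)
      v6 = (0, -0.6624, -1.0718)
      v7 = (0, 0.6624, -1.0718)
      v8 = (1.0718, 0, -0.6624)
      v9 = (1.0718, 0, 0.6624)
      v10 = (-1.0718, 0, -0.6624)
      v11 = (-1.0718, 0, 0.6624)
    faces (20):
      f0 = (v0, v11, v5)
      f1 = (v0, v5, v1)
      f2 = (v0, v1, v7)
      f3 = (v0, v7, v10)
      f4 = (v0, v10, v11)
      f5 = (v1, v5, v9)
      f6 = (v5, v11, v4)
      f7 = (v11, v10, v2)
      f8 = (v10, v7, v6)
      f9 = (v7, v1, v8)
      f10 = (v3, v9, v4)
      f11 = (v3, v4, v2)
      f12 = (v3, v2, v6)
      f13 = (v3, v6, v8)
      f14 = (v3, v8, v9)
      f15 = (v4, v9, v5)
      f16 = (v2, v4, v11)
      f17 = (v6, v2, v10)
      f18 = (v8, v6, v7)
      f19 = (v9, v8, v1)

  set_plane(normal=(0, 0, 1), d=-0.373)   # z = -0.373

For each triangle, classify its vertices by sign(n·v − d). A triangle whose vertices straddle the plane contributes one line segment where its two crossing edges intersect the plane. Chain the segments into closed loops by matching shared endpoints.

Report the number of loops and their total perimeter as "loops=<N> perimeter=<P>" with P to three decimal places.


Straddling triangles (10 of 20):
  (v0,v1,v7) [++-] → (0.431876, 0.929324, -0.373)–(-0.431876, 0.929324, -0.373)  len=0.8638
  (v0,v7,v10) [+--] → (-0.431876, 0.929324, -0.373)–(-0.892935, 0.468265, -0.373)  len=0.6520
  (v0,v10,v11) [+-+] → (-0.892935, 0.468265, -0.373)–(-1.0718, 0, -0.373)  len=0.5013
  (v11,v10,v2) [+-+] → (-1.0718, 0, -0.373)–(-0.892935, -0.468265, -0.373)  len=0.5013
  (v7,v1,v8) [-+-] → (0.431876, 0.929324, -0.373)–(0.892935, 0.468265, -0.373)  len=0.6520
  (v3,v2,v6) [++-] → (-0.431876, -0.929324, -0.373)–(0.431876, -0.929324, -0.373)  len=0.8638
  (v3,v6,v8) [+--] → (0.431876, -0.929324, -0.373)–(0.892935, -0.468265, -0.373)  len=0.6520
  (v3,v8,v9) [+-+] → (0.892935, -0.468265, -0.373)–(1.0718, 0, -0.373)  len=0.5013
  (v6,v2,v10) [-+-] → (-0.431876, -0.929324, -0.373)–(-0.892935, -0.468265, -0.373)  len=0.6520
  (v9,v8,v1) [+-+] → (1.0718, 0, -0.373)–(0.892935, 0.468265, -0.373)  len=0.5013

Chained into 1 loop(s):
  loop 1: 10 segments, perimeter = 6.3407
Total perimeter = 6.341

loops=1 perimeter=6.341


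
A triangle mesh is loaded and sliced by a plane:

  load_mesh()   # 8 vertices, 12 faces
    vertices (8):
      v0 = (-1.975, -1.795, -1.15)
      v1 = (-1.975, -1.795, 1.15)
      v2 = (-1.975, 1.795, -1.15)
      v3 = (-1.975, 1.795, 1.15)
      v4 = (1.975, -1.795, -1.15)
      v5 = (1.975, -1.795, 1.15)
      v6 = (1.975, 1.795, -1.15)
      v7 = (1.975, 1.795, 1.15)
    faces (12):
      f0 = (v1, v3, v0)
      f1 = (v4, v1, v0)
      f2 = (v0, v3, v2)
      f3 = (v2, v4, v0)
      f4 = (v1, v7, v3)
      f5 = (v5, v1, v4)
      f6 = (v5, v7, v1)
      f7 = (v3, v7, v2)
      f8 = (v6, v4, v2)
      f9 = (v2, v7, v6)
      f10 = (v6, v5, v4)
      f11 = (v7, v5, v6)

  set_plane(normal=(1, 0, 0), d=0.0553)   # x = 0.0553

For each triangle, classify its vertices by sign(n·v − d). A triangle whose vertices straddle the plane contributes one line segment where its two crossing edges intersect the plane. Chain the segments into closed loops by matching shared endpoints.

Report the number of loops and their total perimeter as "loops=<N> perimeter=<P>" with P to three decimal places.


Straddling triangles (8 of 12):
  (v4,v1,v0) [+--] → (0.0553, -1.795, -0.0322)–(0.0553, -1.795, -1.15)  len=1.1178
  (v2,v4,v0) [-+-] → (0.0553, -0.05026, -1.15)–(0.0553, -1.795, -1.15)  len=1.7447
  (v1,v7,v3) [-+-] → (0.0553, 0.05026, 1.15)–(0.0553, 1.795, 1.15)  len=1.7447
  (v5,v1,v4) [+-+] → (0.0553, -1.795, 1.15)–(0.0553, -1.795, -0.0322)  len=1.1822
  (v5,v7,v1) [++-] → (0.0553, 0.05026, 1.15)–(0.0553, -1.795, 1.15)  len=1.8453
  (v3,v7,v2) [-+-] → (0.0553, 1.795, 1.15)–(0.0553, 1.795, 0.0322)  len=1.1178
  (v6,v4,v2) [++-] → (0.0553, -0.05026, -1.15)–(0.0553, 1.795, -1.15)  len=1.8453
  (v2,v7,v6) [-++] → (0.0553, 1.795, 0.0322)–(0.0553, 1.795, -1.15)  len=1.1822

Chained into 1 loop(s):
  loop 1: 8 segments, perimeter = 11.7800
Total perimeter = 11.780

loops=1 perimeter=11.780


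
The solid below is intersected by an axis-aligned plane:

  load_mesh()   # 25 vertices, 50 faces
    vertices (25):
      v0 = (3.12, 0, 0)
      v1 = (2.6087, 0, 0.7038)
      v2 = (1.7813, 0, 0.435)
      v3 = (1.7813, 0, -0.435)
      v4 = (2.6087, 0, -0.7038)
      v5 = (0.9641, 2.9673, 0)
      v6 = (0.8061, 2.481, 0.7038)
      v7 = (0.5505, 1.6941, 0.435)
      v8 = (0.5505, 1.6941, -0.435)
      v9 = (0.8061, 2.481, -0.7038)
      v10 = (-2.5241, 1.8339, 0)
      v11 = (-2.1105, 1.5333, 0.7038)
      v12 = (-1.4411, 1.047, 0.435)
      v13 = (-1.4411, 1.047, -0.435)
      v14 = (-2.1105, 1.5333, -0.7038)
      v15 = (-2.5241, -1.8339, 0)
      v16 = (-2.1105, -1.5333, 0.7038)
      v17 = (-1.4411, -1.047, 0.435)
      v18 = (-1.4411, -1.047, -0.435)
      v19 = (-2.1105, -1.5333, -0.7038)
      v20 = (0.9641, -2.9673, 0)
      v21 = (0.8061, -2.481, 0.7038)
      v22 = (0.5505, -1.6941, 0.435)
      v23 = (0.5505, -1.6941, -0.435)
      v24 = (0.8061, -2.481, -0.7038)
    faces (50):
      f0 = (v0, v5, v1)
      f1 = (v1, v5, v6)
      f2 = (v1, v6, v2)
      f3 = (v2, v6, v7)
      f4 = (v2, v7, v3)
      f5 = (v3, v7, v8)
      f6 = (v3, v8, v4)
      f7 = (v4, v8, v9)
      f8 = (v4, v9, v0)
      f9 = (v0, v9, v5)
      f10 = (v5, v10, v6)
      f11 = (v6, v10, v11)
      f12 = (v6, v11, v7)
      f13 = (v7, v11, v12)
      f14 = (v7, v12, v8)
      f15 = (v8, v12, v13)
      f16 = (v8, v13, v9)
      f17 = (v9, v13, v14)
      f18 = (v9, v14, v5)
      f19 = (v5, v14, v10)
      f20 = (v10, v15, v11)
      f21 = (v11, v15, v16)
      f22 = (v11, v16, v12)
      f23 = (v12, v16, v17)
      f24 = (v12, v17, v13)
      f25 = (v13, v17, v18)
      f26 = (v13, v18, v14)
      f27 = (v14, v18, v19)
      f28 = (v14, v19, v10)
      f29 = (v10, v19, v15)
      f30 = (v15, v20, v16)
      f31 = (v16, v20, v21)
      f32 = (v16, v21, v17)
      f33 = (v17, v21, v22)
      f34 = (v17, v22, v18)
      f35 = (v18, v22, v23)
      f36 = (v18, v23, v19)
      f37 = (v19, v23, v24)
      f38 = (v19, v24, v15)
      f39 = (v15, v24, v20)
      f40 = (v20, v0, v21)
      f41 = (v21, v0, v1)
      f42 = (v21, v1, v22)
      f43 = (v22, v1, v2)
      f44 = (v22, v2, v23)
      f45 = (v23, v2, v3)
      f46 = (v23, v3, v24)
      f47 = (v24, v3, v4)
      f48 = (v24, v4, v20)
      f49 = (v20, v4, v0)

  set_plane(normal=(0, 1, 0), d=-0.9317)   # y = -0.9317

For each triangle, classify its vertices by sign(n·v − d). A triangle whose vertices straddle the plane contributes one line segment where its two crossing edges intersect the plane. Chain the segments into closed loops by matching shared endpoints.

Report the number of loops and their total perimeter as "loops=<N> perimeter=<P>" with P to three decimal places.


Straddling triangles (20 of 50):
  (v10,v15,v11) [+-+] → (-2.5241, -0.9317, 0)–(-2.41328, -0.9317, 0.188575)  len=0.2187
  (v11,v15,v16) [+--] → (-2.41328, -0.9317, 0.188575)–(-2.1105, -0.9317, 0.7038)  len=0.5976
  (v11,v16,v12) [+-+] → (-2.1105, -0.9317, 0.7038)–(-1.95443, -0.9317, 0.641129)  len=0.1682
  (v12,v16,v17) [+--] → (-1.95443, -0.9317, 0.641129)–(-1.4411, -0.9317, 0.435)  len=0.5532
  (v12,v17,v13) [+-+] → (-1.4411, -0.9317, 0.435)–(-1.4411, -0.9317, 0.387096)  len=0.0479
  (v13,v17,v18) [+--] → (-1.4411, -0.9317, 0.387096)–(-1.4411, -0.9317, -0.435)  len=0.8221
  (v13,v18,v14) [+-+] → (-1.4411, -0.9317, -0.435)–(-1.47101, -0.9317, -0.447011)  len=0.0322
  (v14,v18,v19) [+--] → (-1.47101, -0.9317, -0.447011)–(-2.1105, -0.9317, -0.7038)  len=0.6891
  (v14,v19,v10) [+-+] → (-2.1105, -0.9317, -0.7038)–(-2.1844, -0.9317, -0.578056)  len=0.1458
  (v10,v19,v15) [+--] → (-2.1844, -0.9317, -0.578056)–(-2.5241, -0.9317, 0)  len=0.6705
  (v20,v0,v21) [-+-] → (2.44307, -0.9317, 0)–(2.25105, -0.9317, 0.264301)  len=0.3267
  (v21,v0,v1) [-++] → (2.25105, -0.9317, 0.264301)–(1.93176, -0.9317, 0.7038)  len=0.5432
  (v21,v1,v22) [-+-] → (1.93176, -0.9317, 0.7038)–(1.47676, -0.9317, 0.555969)  len=0.4784
  (v22,v1,v2) [-++] → (1.47676, -0.9317, 0.555969)–(1.1044, -0.9317, 0.435)  len=0.3915
  (v22,v2,v23) [-+-] → (1.1044, -0.9317, 0.435)–(1.1044, -0.9317, -0.0434718)  len=0.4785
  (v23,v2,v3) [-++] → (1.1044, -0.9317, -0.0434718)–(1.1044, -0.9317, -0.435)  len=0.3915
  (v23,v3,v24) [-+-] → (1.1044, -0.9317, -0.435)–(1.41508, -0.9317, -0.535944)  len=0.3267
  (v24,v3,v4) [-++] → (1.41508, -0.9317, -0.535944)–(1.93176, -0.9317, -0.7038)  len=0.5433
  (v24,v4,v20) [-+-] → (1.93176, -0.9317, -0.7038)–(2.09231, -0.9317, -0.482814)  len=0.2732
  (v20,v4,v0) [-++] → (2.09231, -0.9317, -0.482814)–(2.44307, -0.9317, 0)  len=0.5968

Chained into 2 loop(s):
  loop 1: 10 segments, perimeter = 3.9454
  loop 2: 10 segments, perimeter = 4.3497
Total perimeter = 8.295

loops=2 perimeter=8.295


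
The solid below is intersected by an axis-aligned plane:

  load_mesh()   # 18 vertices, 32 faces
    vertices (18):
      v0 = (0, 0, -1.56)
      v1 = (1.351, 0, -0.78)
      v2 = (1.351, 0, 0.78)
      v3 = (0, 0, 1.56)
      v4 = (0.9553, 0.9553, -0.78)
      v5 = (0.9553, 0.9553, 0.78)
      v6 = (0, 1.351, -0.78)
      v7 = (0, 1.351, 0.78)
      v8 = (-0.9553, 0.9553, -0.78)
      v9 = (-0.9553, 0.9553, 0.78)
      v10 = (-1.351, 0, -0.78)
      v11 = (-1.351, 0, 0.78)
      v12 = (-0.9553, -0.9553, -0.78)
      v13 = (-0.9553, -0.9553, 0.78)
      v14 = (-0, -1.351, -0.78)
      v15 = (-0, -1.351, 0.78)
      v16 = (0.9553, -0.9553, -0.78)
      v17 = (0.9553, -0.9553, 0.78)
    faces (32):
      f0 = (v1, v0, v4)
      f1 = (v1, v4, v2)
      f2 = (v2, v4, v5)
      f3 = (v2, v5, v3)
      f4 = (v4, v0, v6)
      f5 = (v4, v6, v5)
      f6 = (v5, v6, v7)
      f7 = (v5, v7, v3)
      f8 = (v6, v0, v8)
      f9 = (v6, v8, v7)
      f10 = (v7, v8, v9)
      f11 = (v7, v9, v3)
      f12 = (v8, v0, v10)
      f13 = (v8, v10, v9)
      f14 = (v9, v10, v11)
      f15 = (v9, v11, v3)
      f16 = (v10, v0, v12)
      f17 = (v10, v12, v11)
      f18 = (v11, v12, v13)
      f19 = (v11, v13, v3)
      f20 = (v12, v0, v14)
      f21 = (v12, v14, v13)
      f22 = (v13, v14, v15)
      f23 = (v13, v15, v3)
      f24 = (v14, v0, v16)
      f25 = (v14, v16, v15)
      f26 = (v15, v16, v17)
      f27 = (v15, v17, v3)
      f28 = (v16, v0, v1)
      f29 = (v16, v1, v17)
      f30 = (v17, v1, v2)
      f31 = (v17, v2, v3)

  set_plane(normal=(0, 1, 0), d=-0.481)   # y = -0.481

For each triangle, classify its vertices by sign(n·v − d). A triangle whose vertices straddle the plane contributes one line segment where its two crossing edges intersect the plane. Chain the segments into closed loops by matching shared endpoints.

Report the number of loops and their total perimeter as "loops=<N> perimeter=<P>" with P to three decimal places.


loops=1 perimeter=8.196

Straddling triangles (12 of 32):
  (v10,v0,v12) [++-] → (-0.481, -0.481, -1.16726)–(-1.15176, -0.481, -0.78)  len=0.7745
  (v10,v12,v11) [+-+] → (-1.15176, -0.481, -0.78)–(-1.15176, -0.481, -0.00547053)  len=0.7745
  (v11,v12,v13) [+--] → (-1.15176, -0.481, -0.00547053)–(-1.15176, -0.481, 0.78)  len=0.7855
  (v11,v13,v3) [+-+] → (-1.15176, -0.481, 0.78)–(-0.481, -0.481, 1.16726)  len=0.7745
  (v12,v0,v14) [-+-] → (-0.481, -0.481, -1.16726)–(0, -0.481, -1.28229)  len=0.4946
  (v13,v15,v3) [--+] → (0, -0.481, 1.28229)–(-0.481, -0.481, 1.16726)  len=0.4946
  (v14,v0,v16) [-+-] → (0, -0.481, -1.28229)–(0.481, -0.481, -1.16726)  len=0.4946
  (v15,v17,v3) [--+] → (0.481, -0.481, 1.16726)–(0, -0.481, 1.28229)  len=0.4946
  (v16,v0,v1) [-++] → (0.481, -0.481, -1.16726)–(1.15176, -0.481, -0.78)  len=0.7745
  (v16,v1,v17) [-+-] → (1.15176, -0.481, -0.78)–(1.15176, -0.481, 0.00547053)  len=0.7855
  (v17,v1,v2) [-++] → (1.15176, -0.481, 0.00547053)–(1.15176, -0.481, 0.78)  len=0.7745
  (v17,v2,v3) [-++] → (1.15176, -0.481, 0.78)–(0.481, -0.481, 1.16726)  len=0.7745

Chained into 1 loop(s):
  loop 1: 12 segments, perimeter = 8.1964
Total perimeter = 8.196


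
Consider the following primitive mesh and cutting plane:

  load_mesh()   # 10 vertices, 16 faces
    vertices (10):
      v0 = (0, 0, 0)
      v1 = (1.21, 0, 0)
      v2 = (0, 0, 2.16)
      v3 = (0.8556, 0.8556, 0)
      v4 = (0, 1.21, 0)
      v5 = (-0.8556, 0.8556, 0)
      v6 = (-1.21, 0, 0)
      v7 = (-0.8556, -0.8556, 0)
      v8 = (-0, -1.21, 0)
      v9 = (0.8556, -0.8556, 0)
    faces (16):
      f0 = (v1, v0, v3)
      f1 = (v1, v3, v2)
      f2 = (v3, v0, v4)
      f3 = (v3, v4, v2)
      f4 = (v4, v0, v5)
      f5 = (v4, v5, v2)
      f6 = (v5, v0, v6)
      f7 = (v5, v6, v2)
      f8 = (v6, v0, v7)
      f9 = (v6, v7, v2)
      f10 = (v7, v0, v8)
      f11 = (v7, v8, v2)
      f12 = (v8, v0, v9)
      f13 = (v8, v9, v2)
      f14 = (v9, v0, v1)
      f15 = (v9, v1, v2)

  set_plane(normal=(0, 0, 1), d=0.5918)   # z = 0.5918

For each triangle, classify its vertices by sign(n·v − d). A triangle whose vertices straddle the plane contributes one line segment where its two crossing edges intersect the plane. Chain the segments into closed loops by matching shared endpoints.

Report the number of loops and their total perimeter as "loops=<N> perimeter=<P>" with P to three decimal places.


loops=1 perimeter=5.379

Straddling triangles (8 of 16):
  (v1,v3,v2) [--+] → (0.621181, 0.621181, 0.5918)–(0.878482, 0, 0.5918)  len=0.6724
  (v3,v4,v2) [--+] → (0, 0.878482, 0.5918)–(0.621181, 0.621181, 0.5918)  len=0.6724
  (v4,v5,v2) [--+] → (-0.621181, 0.621181, 0.5918)–(0, 0.878482, 0.5918)  len=0.6724
  (v5,v6,v2) [--+] → (-0.878482, 0, 0.5918)–(-0.621181, 0.621181, 0.5918)  len=0.6724
  (v6,v7,v2) [--+] → (-0.621181, -0.621181, 0.5918)–(-0.878482, 0, 0.5918)  len=0.6724
  (v7,v8,v2) [--+] → (0, -0.878482, 0.5918)–(-0.621181, -0.621181, 0.5918)  len=0.6724
  (v8,v9,v2) [--+] → (0.621181, -0.621181, 0.5918)–(0, -0.878482, 0.5918)  len=0.6724
  (v9,v1,v2) [--+] → (0.878482, 0, 0.5918)–(0.621181, -0.621181, 0.5918)  len=0.6724

Chained into 1 loop(s):
  loop 1: 8 segments, perimeter = 5.3789
Total perimeter = 5.379


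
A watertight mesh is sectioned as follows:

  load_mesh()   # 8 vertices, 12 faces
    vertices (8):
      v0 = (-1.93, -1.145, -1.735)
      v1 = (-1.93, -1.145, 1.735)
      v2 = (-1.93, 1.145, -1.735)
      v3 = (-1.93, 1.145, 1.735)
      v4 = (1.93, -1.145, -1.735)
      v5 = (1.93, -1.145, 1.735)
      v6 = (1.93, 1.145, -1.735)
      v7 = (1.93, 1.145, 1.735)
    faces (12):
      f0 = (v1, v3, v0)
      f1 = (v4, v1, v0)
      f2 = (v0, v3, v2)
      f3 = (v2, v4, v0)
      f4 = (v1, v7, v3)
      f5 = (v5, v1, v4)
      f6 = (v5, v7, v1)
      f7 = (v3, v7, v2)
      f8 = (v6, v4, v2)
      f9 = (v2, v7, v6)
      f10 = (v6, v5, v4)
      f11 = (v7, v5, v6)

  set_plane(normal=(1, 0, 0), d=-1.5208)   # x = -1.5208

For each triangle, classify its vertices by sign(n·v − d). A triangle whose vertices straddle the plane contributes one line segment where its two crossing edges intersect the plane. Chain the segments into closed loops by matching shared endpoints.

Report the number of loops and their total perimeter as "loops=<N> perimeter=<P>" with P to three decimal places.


Straddling triangles (8 of 12):
  (v4,v1,v0) [+--] → (-1.5208, -1.145, 1.36714)–(-1.5208, -1.145, -1.735)  len=3.1021
  (v2,v4,v0) [-+-] → (-1.5208, 0.902236, -1.735)–(-1.5208, -1.145, -1.735)  len=2.0472
  (v1,v7,v3) [-+-] → (-1.5208, -0.902236, 1.735)–(-1.5208, 1.145, 1.735)  len=2.0472
  (v5,v1,v4) [+-+] → (-1.5208, -1.145, 1.735)–(-1.5208, -1.145, 1.36714)  len=0.3679
  (v5,v7,v1) [++-] → (-1.5208, -0.902236, 1.735)–(-1.5208, -1.145, 1.735)  len=0.2428
  (v3,v7,v2) [-+-] → (-1.5208, 1.145, 1.735)–(-1.5208, 1.145, -1.36714)  len=3.1021
  (v6,v4,v2) [++-] → (-1.5208, 0.902236, -1.735)–(-1.5208, 1.145, -1.735)  len=0.2428
  (v2,v7,v6) [-++] → (-1.5208, 1.145, -1.36714)–(-1.5208, 1.145, -1.735)  len=0.3679

Chained into 1 loop(s):
  loop 1: 8 segments, perimeter = 11.5200
Total perimeter = 11.520

loops=1 perimeter=11.520


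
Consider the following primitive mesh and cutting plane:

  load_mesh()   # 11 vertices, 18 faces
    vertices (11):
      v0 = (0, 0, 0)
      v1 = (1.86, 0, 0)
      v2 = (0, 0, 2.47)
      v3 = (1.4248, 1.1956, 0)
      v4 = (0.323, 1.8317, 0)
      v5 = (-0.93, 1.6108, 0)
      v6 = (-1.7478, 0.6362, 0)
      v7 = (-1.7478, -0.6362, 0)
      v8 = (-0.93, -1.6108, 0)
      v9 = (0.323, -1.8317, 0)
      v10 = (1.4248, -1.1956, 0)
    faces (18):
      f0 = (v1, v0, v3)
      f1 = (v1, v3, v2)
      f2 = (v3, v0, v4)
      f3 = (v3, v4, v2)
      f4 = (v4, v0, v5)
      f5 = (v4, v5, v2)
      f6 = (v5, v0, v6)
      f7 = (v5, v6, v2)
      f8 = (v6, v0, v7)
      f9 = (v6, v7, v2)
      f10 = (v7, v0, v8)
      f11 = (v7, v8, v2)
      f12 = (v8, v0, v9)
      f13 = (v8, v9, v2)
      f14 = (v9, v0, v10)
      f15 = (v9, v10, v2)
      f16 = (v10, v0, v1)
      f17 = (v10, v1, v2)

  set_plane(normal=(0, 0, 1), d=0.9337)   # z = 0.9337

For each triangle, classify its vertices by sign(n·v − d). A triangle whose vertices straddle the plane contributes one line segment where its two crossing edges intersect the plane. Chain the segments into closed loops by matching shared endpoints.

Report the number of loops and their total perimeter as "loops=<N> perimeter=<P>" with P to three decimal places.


loops=1 perimeter=7.122

Straddling triangles (9 of 18):
  (v1,v3,v2) [--+] → (0.886203, 0.743644, 0.9337)–(1.15689, 0, 0.9337)  len=0.7914
  (v3,v4,v2) [--+] → (0.200901, 1.13929, 0.9337)–(0.886203, 0.743644, 0.9337)  len=0.7913
  (v4,v5,v2) [--+] → (-0.578445, 1.00189, 0.9337)–(0.200901, 1.13929, 0.9337)  len=0.7914
  (v5,v6,v2) [--+] → (-1.0871, 0.395706, 0.9337)–(-0.578445, 1.00189, 0.9337)  len=0.7913
  (v6,v7,v2) [--+] → (-1.0871, -0.395706, 0.9337)–(-1.0871, 0.395706, 0.9337)  len=0.7914
  (v7,v8,v2) [--+] → (-0.578445, -1.00189, 0.9337)–(-1.0871, -0.395706, 0.9337)  len=0.7913
  (v8,v9,v2) [--+] → (0.200901, -1.13929, 0.9337)–(-0.578445, -1.00189, 0.9337)  len=0.7914
  (v9,v10,v2) [--+] → (0.886203, -0.743644, 0.9337)–(0.200901, -1.13929, 0.9337)  len=0.7913
  (v10,v1,v2) [--+] → (1.15689, 0, 0.9337)–(0.886203, -0.743644, 0.9337)  len=0.7914

Chained into 1 loop(s):
  loop 1: 9 segments, perimeter = 7.1222
Total perimeter = 7.122


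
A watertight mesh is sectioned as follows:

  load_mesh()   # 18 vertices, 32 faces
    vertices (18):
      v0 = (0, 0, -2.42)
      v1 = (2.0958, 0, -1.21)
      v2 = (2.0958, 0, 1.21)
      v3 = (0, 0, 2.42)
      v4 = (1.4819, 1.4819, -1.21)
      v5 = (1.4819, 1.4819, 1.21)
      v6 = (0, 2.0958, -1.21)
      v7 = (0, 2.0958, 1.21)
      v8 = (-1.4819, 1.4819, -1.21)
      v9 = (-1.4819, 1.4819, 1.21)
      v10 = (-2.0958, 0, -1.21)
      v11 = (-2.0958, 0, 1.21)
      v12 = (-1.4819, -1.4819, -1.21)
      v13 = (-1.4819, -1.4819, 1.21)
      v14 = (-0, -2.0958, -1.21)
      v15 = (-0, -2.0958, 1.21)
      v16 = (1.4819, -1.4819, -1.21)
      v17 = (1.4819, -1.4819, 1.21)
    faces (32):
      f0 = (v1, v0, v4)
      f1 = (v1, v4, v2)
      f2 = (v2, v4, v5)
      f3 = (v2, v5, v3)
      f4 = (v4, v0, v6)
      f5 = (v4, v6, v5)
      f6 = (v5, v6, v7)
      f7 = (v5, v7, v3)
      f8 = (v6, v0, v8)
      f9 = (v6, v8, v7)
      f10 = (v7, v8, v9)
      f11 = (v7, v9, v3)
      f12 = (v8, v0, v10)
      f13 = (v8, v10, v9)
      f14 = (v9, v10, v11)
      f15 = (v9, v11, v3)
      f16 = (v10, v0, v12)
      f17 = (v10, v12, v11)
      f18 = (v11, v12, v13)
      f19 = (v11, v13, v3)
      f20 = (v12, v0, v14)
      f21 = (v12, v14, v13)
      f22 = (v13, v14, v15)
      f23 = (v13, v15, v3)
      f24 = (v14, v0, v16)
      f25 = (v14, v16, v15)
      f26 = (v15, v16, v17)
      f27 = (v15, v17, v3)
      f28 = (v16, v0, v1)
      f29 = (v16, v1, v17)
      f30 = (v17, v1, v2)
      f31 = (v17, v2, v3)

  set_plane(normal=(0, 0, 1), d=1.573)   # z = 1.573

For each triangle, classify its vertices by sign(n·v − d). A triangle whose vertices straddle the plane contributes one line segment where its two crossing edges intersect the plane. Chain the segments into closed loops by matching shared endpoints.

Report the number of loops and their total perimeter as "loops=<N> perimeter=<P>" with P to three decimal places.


loops=1 perimeter=8.983

Straddling triangles (8 of 32):
  (v2,v5,v3) [--+] → (1.03733, 1.03733, 1.573)–(1.46706, 0, 1.573)  len=1.1228
  (v5,v7,v3) [--+] → (0, 1.46706, 1.573)–(1.03733, 1.03733, 1.573)  len=1.1228
  (v7,v9,v3) [--+] → (-1.03733, 1.03733, 1.573)–(0, 1.46706, 1.573)  len=1.1228
  (v9,v11,v3) [--+] → (-1.46706, 0, 1.573)–(-1.03733, 1.03733, 1.573)  len=1.1228
  (v11,v13,v3) [--+] → (-1.03733, -1.03733, 1.573)–(-1.46706, 0, 1.573)  len=1.1228
  (v13,v15,v3) [--+] → (0, -1.46706, 1.573)–(-1.03733, -1.03733, 1.573)  len=1.1228
  (v15,v17,v3) [--+] → (1.03733, -1.03733, 1.573)–(0, -1.46706, 1.573)  len=1.1228
  (v17,v2,v3) [--+] → (1.46706, 0, 1.573)–(1.03733, -1.03733, 1.573)  len=1.1228

Chained into 1 loop(s):
  loop 1: 8 segments, perimeter = 8.9825
Total perimeter = 8.983


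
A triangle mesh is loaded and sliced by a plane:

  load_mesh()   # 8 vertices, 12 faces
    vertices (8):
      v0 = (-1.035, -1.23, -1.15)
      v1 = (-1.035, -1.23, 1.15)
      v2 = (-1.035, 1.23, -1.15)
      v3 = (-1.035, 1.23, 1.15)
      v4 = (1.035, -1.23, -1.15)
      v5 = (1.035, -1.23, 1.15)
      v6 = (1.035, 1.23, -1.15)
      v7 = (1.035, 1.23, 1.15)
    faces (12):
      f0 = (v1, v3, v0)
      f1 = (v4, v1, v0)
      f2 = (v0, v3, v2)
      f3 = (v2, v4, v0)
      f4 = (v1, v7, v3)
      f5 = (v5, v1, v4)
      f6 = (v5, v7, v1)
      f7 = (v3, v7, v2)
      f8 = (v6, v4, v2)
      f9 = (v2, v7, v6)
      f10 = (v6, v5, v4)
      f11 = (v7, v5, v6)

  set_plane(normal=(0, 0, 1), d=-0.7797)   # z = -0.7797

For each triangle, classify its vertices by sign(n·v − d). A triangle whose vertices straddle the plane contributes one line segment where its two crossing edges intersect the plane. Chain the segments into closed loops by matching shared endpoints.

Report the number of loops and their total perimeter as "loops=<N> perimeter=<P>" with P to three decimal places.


loops=1 perimeter=9.060

Straddling triangles (8 of 12):
  (v1,v3,v0) [++-] → (-1.035, -0.83394, -0.7797)–(-1.035, -1.23, -0.7797)  len=0.3961
  (v4,v1,v0) [-+-] → (0.70173, -1.23, -0.7797)–(-1.035, -1.23, -0.7797)  len=1.7367
  (v0,v3,v2) [-+-] → (-1.035, -0.83394, -0.7797)–(-1.035, 1.23, -0.7797)  len=2.0639
  (v5,v1,v4) [++-] → (0.70173, -1.23, -0.7797)–(1.035, -1.23, -0.7797)  len=0.3333
  (v3,v7,v2) [++-] → (-0.70173, 1.23, -0.7797)–(-1.035, 1.23, -0.7797)  len=0.3333
  (v2,v7,v6) [-+-] → (-0.70173, 1.23, -0.7797)–(1.035, 1.23, -0.7797)  len=1.7367
  (v6,v5,v4) [-+-] → (1.035, 0.83394, -0.7797)–(1.035, -1.23, -0.7797)  len=2.0639
  (v7,v5,v6) [++-] → (1.035, 0.83394, -0.7797)–(1.035, 1.23, -0.7797)  len=0.3961

Chained into 1 loop(s):
  loop 1: 8 segments, perimeter = 9.0600
Total perimeter = 9.060


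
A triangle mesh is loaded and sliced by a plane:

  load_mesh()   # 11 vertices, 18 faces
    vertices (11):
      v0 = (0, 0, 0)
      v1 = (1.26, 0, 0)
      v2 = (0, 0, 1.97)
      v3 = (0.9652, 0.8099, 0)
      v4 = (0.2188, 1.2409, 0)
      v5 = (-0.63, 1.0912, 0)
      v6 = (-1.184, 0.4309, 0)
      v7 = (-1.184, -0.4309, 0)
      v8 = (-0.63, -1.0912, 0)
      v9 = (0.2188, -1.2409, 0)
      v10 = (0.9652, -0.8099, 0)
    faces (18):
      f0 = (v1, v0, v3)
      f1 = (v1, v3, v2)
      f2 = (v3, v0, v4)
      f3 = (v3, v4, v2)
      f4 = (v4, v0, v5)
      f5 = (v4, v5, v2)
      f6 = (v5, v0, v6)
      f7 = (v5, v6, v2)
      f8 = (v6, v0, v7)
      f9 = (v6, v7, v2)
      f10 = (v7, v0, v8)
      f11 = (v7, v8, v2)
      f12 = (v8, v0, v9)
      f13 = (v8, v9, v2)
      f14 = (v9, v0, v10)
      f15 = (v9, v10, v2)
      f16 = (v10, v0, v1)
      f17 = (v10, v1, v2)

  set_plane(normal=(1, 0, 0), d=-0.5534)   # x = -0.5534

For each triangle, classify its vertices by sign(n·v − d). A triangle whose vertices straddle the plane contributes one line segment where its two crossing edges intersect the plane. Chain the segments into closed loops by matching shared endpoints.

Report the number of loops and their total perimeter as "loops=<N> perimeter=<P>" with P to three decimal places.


Straddling triangles (10 of 18):
  (v4,v0,v5) [++-] → (-0.5534, 0.958524, 0)–(-0.5534, 1.10471, 0)  len=0.1462
  (v4,v5,v2) [+-+] → (-0.5534, 1.10471, 0)–(-0.5534, 0.958524, 0.239527)  len=0.2806
  (v5,v0,v6) [-+-] → (-0.5534, 0.958524, 0)–(-0.5534, 0.201402, 0)  len=0.7571
  (v5,v6,v2) [--+] → (-0.5534, 0.201402, 1.04922)–(-0.5534, 0.958524, 0.239527)  len=1.1085
  (v6,v0,v7) [-+-] → (-0.5534, 0.201402, 0)–(-0.5534, -0.201402, 0)  len=0.4028
  (v6,v7,v2) [--+] → (-0.5534, -0.201402, 1.04922)–(-0.5534, 0.201402, 1.04922)  len=0.4028
  (v7,v0,v8) [-+-] → (-0.5534, -0.201402, 0)–(-0.5534, -0.958524, 0)  len=0.7571
  (v7,v8,v2) [--+] → (-0.5534, -0.958524, 0.239527)–(-0.5534, -0.201402, 1.04922)  len=1.1085
  (v8,v0,v9) [-++] → (-0.5534, -0.958524, 0)–(-0.5534, -1.10471, 0)  len=0.1462
  (v8,v9,v2) [-++] → (-0.5534, -1.10471, 0)–(-0.5534, -0.958524, 0.239527)  len=0.2806

Chained into 1 loop(s):
  loop 1: 10 segments, perimeter = 5.3905
Total perimeter = 5.391

loops=1 perimeter=5.391
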